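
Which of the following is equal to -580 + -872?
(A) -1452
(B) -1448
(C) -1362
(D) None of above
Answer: A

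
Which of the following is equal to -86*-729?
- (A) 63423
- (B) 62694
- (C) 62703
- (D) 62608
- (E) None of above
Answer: B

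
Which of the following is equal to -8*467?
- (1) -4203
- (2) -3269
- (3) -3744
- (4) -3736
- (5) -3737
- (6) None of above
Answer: 4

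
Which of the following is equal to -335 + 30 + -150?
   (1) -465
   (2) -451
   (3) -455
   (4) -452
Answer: 3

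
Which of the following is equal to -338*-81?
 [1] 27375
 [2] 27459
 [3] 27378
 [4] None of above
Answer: 3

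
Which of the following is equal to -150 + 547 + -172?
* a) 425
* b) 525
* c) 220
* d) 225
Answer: d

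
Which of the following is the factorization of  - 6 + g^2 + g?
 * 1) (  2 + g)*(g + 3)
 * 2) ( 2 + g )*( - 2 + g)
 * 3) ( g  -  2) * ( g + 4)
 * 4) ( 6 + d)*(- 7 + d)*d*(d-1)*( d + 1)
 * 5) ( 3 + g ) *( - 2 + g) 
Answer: 5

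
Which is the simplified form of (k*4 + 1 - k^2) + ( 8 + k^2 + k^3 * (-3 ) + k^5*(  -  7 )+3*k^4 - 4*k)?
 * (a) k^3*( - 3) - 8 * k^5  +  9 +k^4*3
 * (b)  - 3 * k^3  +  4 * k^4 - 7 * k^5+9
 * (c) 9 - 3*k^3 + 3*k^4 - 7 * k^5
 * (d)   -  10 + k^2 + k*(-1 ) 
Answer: c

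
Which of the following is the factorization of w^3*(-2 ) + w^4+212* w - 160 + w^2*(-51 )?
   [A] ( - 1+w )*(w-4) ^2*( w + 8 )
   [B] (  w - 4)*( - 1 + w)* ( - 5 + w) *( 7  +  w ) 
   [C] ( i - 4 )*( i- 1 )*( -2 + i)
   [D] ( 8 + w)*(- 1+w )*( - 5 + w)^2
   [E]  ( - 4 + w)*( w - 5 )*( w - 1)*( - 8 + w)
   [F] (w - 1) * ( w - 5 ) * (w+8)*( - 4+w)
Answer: F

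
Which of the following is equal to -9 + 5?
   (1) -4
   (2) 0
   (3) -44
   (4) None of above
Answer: 1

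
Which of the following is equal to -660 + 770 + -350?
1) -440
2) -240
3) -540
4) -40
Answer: 2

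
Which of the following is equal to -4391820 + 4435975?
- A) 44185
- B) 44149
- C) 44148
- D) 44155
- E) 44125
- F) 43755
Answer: D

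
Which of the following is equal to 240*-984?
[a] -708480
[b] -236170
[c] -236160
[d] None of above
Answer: c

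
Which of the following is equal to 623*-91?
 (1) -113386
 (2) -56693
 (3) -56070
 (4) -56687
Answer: 2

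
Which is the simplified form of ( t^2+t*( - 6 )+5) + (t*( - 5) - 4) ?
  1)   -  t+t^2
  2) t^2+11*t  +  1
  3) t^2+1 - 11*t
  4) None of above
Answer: 3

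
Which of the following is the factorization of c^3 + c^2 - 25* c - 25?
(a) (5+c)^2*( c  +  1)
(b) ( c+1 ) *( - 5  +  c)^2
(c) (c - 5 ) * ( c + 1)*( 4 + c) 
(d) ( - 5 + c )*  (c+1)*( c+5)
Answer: d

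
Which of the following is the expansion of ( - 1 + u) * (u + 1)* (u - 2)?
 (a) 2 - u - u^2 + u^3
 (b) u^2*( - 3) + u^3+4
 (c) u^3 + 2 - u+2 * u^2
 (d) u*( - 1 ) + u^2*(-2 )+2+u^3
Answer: d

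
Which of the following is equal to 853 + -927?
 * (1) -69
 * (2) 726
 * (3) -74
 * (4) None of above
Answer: 3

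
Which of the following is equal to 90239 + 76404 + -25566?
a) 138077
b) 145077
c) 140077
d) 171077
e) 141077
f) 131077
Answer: e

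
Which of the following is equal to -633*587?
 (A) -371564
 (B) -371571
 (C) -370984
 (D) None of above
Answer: B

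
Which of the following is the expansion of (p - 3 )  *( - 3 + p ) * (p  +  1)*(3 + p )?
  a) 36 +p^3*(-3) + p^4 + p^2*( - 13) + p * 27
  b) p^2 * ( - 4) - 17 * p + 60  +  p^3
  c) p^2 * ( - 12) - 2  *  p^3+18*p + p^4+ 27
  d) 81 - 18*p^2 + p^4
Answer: c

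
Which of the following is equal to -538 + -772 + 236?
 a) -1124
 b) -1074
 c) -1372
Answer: b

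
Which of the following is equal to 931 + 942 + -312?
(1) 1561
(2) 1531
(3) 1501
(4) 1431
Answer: 1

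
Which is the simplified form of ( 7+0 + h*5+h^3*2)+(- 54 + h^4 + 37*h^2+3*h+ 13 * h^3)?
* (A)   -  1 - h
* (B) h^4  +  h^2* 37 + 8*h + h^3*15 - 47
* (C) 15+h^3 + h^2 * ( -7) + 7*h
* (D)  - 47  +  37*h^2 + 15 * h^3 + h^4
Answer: B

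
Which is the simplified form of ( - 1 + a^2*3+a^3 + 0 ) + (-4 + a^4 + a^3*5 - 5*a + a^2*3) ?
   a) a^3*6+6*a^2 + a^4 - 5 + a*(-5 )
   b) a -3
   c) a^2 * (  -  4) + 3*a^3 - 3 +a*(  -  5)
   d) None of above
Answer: a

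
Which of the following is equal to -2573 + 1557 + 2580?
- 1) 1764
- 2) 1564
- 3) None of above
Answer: 2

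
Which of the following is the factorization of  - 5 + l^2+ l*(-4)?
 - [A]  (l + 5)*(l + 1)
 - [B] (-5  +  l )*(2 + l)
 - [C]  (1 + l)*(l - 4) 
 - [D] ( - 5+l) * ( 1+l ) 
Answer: D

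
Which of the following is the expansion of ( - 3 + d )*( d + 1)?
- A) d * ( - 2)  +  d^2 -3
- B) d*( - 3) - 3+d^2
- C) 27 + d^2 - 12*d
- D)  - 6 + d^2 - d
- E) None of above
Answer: A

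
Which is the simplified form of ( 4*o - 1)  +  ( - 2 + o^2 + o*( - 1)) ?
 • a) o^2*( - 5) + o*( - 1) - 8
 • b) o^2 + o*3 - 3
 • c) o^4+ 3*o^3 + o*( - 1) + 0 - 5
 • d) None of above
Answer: b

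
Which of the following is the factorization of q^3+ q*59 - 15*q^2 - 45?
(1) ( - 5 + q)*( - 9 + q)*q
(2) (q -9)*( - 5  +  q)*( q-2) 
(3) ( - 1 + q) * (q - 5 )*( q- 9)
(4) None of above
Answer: 3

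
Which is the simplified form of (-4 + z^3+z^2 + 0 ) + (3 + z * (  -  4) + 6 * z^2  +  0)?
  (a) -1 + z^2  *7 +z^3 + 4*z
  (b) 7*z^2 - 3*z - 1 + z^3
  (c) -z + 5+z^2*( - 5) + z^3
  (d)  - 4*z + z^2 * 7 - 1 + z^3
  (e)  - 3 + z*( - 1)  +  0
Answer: d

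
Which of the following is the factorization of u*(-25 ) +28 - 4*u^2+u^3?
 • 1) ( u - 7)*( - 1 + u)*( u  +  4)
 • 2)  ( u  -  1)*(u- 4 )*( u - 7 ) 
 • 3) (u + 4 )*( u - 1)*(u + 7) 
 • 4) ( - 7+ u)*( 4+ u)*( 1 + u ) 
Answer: 1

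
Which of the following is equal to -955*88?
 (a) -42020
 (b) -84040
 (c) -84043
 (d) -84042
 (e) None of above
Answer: b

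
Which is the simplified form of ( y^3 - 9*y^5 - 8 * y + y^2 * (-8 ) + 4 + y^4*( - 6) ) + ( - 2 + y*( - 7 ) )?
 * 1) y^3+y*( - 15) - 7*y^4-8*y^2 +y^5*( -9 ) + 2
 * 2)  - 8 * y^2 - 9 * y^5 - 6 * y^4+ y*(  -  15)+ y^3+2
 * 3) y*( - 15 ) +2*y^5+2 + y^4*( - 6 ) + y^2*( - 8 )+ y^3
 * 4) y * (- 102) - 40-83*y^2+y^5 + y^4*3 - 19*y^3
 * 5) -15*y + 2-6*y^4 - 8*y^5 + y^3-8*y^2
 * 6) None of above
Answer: 2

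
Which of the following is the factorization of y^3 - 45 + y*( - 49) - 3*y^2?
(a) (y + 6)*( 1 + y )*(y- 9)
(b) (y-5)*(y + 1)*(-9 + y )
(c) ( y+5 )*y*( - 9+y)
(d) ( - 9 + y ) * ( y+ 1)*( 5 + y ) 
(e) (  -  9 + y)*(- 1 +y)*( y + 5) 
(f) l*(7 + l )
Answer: d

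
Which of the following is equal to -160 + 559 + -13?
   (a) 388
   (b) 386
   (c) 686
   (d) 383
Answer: b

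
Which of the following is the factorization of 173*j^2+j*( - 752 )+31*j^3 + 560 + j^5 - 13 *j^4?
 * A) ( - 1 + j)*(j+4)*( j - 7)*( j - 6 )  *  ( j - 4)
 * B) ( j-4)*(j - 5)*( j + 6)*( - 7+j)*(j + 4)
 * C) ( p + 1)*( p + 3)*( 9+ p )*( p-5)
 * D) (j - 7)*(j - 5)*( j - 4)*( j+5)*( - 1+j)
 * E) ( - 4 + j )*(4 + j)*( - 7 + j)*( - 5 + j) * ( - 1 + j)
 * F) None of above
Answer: E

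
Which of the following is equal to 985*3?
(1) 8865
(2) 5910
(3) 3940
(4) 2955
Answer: 4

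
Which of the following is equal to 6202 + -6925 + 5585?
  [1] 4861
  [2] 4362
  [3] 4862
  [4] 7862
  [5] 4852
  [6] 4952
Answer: 3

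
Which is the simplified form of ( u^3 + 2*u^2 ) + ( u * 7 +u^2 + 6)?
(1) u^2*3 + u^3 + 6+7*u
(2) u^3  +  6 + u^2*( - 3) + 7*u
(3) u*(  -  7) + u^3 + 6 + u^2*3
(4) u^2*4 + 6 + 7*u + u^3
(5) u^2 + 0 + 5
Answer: 1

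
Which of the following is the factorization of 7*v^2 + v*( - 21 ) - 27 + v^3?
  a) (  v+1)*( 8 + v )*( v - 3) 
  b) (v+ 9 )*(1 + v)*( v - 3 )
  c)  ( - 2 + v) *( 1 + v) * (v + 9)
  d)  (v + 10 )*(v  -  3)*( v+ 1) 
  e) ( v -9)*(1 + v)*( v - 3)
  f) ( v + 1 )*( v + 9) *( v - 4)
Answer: b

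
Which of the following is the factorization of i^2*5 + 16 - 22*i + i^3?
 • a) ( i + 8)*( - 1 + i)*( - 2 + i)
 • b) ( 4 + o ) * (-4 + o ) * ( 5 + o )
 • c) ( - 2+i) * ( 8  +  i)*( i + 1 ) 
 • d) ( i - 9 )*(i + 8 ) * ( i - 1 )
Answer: a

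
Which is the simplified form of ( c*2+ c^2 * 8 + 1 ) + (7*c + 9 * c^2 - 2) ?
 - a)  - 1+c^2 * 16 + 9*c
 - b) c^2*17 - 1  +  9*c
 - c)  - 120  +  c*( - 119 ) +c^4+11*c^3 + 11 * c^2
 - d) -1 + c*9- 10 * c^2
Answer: b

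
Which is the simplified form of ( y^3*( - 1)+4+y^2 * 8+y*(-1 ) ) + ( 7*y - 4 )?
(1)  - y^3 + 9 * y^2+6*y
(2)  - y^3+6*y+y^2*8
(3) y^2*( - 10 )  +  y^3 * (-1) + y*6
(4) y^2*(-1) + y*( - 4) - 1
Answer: 2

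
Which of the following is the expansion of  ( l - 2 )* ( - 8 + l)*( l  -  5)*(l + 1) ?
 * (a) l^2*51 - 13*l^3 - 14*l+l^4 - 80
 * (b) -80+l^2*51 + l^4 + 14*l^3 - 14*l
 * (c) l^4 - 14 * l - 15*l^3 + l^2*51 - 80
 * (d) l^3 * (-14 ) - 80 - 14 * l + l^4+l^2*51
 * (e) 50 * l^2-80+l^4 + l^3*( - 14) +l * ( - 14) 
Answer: d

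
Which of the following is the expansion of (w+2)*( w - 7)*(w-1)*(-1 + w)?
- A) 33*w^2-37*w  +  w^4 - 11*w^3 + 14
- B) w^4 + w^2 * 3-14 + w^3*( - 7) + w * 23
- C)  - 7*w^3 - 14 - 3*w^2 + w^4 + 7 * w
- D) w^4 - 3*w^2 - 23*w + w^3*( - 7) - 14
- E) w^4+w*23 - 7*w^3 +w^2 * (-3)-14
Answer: E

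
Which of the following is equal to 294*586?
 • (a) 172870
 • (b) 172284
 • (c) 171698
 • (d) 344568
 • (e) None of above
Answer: b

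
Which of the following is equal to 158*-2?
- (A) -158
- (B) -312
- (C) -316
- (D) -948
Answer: C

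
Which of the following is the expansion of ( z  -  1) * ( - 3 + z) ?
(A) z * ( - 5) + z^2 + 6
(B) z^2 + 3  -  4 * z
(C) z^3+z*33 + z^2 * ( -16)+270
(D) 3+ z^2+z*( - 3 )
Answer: B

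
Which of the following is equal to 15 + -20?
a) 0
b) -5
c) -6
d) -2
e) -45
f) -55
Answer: b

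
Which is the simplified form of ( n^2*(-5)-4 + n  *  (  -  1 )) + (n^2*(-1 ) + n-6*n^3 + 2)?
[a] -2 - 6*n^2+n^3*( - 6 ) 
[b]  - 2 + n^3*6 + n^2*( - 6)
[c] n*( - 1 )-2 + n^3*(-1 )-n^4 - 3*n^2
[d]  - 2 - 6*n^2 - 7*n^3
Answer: a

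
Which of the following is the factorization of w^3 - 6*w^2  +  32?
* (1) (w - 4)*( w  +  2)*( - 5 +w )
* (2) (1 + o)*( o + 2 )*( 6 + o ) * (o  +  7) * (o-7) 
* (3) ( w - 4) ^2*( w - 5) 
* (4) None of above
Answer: 4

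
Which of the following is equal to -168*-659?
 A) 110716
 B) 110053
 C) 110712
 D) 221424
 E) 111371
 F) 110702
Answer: C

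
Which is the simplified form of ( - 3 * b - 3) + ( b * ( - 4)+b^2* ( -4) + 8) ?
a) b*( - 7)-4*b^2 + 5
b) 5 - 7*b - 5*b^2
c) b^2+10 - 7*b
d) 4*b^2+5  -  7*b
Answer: a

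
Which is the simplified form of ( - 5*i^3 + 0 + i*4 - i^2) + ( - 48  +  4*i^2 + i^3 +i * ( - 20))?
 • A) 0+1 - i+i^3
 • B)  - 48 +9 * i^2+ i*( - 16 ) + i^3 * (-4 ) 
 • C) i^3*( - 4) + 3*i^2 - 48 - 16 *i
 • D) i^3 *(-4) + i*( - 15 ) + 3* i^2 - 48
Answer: C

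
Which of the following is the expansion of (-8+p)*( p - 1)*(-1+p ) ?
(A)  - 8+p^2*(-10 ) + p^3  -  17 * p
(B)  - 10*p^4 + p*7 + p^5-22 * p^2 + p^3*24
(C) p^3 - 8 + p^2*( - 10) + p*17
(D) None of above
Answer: C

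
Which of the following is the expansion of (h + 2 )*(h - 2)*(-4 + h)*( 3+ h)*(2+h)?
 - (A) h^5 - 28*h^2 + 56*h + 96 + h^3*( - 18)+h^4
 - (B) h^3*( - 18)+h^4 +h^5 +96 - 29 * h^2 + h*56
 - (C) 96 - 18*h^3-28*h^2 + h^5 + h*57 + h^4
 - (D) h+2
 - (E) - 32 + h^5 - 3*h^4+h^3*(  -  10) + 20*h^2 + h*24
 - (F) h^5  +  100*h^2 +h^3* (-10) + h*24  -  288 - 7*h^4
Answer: A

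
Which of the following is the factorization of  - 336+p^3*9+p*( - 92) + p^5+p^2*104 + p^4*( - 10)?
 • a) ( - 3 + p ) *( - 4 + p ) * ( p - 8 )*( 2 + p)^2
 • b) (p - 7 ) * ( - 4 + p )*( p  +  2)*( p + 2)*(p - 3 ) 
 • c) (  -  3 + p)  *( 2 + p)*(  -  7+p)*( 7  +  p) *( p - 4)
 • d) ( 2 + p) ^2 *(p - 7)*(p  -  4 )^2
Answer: b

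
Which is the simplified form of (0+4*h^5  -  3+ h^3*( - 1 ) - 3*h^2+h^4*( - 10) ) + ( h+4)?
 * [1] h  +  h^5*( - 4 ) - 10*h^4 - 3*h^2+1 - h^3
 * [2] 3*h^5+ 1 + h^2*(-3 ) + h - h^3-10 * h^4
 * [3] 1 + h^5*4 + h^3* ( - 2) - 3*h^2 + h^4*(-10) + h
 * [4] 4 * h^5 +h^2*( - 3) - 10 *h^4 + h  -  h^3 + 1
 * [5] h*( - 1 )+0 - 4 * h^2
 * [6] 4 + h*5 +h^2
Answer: 4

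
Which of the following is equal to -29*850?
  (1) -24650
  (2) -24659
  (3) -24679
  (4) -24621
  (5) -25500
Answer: 1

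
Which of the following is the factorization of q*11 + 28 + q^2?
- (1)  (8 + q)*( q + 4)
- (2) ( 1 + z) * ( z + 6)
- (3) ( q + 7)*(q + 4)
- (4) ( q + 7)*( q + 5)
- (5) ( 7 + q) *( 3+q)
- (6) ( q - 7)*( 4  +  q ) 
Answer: 3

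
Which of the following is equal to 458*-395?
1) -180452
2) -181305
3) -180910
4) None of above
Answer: 3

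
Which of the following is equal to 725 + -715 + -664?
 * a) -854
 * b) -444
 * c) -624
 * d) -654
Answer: d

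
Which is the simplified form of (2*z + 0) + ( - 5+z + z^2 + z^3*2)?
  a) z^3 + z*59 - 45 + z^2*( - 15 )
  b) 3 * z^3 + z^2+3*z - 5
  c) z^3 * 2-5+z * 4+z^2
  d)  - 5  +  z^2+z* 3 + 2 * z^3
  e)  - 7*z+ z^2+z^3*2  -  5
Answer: d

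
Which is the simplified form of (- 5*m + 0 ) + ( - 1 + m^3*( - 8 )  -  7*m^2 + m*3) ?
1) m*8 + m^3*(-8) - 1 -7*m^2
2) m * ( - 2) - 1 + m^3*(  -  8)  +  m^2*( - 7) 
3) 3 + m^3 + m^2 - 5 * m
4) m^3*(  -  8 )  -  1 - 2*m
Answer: 2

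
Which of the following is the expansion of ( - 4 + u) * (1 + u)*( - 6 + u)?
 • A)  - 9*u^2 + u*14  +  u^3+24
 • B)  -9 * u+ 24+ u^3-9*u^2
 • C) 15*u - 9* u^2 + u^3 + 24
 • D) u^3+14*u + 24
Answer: A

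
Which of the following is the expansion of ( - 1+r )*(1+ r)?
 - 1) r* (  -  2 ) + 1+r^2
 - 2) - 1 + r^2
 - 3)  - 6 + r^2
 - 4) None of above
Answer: 2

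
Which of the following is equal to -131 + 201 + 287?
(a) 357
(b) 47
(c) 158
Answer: a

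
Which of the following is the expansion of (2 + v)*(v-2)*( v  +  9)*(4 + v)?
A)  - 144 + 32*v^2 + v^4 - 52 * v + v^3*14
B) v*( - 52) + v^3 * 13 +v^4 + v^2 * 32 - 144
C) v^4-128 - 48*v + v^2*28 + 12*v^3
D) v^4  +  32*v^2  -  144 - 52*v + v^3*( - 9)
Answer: B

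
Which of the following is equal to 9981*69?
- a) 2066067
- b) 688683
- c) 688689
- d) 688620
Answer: c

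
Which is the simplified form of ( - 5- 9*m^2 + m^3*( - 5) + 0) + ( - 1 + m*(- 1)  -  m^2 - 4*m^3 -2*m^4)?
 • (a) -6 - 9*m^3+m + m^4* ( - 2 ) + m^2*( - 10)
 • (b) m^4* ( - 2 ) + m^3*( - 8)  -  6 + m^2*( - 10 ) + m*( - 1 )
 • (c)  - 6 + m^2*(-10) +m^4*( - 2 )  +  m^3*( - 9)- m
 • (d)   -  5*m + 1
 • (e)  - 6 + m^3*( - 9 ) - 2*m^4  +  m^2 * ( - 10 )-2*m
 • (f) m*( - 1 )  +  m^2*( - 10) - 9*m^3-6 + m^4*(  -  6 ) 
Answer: c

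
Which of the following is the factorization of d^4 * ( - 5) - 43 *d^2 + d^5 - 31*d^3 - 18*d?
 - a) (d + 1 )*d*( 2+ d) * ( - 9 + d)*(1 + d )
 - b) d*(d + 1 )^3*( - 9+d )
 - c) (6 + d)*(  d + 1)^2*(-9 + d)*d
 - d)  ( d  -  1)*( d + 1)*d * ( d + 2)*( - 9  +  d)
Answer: a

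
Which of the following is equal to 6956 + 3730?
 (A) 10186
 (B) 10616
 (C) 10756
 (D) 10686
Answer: D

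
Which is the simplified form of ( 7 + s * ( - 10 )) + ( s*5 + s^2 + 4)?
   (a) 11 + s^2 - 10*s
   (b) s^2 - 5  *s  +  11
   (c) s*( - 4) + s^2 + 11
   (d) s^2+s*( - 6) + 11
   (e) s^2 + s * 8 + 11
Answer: b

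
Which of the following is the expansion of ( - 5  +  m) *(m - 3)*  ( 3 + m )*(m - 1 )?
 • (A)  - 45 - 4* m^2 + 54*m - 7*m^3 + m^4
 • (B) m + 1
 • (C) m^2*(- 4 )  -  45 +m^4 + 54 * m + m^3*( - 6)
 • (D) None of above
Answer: C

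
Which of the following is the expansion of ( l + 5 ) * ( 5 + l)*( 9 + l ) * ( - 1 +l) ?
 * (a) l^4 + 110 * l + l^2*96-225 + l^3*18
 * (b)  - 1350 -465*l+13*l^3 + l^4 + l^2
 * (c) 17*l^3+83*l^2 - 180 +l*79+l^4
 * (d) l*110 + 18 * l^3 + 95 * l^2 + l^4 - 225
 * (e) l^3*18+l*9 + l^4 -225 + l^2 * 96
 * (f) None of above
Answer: a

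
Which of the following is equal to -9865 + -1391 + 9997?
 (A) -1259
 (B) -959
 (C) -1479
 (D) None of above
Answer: A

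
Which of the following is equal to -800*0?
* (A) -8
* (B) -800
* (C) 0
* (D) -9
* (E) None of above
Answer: C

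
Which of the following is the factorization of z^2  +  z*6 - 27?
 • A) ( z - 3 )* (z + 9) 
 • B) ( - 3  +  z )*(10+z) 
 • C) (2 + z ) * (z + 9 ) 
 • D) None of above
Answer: A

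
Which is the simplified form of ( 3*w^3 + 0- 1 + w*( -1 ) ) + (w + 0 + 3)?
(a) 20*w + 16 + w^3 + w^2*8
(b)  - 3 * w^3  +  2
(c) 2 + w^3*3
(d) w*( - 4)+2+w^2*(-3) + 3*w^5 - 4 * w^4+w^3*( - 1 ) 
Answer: c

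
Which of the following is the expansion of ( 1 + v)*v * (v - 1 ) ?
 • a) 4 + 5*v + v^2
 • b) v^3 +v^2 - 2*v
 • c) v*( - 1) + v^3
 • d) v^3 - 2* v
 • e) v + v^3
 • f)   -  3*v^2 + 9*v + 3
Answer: c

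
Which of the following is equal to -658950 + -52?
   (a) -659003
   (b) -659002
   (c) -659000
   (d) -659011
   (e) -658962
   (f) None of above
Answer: b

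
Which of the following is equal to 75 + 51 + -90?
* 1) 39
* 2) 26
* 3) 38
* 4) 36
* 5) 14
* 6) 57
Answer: 4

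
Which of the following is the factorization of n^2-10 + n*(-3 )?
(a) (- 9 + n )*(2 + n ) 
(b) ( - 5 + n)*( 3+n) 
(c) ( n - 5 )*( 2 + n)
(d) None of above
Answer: c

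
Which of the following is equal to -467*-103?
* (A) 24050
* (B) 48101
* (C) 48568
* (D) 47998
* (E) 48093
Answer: B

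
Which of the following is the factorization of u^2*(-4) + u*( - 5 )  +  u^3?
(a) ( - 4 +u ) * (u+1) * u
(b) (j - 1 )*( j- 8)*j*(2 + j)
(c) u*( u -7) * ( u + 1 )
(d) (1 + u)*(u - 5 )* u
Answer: d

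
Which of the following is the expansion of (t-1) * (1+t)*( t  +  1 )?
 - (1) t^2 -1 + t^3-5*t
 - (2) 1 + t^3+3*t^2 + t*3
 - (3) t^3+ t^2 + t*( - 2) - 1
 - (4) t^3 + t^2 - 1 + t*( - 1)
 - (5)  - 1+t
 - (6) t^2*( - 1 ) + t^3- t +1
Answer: 4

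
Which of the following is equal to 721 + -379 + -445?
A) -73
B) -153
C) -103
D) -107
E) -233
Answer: C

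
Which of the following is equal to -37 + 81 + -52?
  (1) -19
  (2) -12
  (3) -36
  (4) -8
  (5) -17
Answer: 4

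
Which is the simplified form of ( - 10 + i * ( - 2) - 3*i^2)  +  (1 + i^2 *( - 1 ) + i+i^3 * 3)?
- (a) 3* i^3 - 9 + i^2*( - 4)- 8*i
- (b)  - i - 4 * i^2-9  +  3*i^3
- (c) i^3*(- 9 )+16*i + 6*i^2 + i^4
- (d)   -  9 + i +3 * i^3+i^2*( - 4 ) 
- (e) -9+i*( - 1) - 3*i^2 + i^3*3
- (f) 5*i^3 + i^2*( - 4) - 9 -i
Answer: b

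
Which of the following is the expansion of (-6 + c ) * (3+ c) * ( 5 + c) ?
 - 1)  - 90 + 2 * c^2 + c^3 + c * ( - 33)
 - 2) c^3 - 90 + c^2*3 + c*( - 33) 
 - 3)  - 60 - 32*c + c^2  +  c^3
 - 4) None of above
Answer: 1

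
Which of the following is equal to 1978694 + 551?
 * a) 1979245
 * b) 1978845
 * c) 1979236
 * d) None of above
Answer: a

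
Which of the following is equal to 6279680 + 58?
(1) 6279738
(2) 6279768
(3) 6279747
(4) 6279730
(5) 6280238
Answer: 1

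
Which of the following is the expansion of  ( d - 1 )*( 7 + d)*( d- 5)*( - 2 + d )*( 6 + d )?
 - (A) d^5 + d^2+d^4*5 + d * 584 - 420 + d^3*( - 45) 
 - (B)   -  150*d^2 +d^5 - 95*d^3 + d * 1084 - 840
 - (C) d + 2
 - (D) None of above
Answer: D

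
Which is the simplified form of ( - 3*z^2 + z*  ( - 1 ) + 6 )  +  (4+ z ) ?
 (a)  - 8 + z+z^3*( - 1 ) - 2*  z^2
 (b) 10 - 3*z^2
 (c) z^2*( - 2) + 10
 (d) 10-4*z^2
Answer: b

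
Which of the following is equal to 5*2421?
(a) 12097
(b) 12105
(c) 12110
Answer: b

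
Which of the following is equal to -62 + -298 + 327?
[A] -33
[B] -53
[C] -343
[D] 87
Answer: A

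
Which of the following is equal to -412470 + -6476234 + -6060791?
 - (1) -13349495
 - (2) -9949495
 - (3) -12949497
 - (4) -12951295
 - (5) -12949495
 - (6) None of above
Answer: 5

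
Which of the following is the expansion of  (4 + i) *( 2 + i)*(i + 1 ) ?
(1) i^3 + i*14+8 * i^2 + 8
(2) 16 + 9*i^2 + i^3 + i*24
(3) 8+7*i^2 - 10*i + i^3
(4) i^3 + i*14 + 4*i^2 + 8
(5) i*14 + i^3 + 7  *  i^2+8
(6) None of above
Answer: 5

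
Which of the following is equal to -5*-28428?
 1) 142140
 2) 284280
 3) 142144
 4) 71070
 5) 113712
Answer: 1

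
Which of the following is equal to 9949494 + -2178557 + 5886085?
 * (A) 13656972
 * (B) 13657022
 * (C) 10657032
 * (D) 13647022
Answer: B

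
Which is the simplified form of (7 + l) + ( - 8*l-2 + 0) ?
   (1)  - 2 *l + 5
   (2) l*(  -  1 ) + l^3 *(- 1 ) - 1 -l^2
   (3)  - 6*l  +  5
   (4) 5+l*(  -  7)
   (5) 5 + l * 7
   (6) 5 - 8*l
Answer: 4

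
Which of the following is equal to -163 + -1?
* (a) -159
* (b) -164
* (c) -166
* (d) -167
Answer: b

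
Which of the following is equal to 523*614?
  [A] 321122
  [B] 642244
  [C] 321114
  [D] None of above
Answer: A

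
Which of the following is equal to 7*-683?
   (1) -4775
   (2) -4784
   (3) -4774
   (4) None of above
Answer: 4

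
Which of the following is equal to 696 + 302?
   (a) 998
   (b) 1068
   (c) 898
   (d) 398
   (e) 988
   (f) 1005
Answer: a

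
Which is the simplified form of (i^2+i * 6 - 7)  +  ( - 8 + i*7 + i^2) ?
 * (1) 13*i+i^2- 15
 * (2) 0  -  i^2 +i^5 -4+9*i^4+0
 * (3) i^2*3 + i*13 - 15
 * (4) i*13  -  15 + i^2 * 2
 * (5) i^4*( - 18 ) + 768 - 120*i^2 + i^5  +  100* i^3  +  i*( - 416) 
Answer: 4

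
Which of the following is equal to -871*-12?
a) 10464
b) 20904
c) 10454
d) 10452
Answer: d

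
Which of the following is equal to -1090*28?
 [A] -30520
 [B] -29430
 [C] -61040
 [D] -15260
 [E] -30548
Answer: A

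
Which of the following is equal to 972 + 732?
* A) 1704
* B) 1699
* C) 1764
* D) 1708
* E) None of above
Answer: A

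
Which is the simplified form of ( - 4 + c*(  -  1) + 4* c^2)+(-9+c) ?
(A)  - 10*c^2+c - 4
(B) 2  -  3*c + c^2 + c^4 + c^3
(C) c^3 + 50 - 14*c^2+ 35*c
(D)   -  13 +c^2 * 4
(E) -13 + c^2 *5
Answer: D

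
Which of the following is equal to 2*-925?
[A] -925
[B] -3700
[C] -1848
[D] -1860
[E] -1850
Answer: E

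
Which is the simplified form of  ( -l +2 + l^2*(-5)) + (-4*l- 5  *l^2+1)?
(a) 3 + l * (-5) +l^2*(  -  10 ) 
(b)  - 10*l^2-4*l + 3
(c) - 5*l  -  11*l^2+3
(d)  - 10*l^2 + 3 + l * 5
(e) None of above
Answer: a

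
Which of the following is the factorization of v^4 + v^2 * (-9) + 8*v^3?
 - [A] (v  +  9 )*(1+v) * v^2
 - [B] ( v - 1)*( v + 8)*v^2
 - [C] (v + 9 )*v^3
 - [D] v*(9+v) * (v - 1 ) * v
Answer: D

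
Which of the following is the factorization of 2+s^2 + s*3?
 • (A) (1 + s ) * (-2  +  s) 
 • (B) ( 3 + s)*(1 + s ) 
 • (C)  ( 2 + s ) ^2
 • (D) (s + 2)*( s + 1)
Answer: D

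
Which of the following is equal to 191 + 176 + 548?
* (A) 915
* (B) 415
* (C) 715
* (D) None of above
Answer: A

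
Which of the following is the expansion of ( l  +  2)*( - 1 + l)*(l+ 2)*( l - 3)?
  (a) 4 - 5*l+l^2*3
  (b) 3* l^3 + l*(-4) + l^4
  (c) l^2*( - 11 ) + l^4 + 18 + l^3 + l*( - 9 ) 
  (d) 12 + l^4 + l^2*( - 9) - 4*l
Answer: d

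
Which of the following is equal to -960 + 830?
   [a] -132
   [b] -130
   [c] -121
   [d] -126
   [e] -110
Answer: b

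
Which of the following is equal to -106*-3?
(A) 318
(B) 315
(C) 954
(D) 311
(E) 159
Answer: A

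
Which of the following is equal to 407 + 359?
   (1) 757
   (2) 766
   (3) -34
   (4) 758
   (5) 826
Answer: 2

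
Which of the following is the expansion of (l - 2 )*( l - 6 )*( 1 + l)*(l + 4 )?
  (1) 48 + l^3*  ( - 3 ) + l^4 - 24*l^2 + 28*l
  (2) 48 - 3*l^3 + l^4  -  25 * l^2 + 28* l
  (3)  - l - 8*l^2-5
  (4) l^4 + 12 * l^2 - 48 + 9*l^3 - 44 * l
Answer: 1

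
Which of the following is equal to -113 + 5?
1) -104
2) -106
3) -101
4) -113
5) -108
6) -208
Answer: 5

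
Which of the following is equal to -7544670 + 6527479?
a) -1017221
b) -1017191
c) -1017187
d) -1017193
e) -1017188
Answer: b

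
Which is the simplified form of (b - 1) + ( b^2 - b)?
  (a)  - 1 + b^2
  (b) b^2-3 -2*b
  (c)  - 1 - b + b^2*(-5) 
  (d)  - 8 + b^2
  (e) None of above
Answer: a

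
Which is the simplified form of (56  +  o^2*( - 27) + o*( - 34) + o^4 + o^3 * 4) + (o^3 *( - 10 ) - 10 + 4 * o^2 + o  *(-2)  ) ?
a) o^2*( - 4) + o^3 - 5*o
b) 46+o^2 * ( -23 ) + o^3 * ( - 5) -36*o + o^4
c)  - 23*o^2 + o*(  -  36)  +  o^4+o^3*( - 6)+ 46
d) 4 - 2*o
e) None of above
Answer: c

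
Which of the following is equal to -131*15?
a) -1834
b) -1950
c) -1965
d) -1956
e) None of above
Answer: c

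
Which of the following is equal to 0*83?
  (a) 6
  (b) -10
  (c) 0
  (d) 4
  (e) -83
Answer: c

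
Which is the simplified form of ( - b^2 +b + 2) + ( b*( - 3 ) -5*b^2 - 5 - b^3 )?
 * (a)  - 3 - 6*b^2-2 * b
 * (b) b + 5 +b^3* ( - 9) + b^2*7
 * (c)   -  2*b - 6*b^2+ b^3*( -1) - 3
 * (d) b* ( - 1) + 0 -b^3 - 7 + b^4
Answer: c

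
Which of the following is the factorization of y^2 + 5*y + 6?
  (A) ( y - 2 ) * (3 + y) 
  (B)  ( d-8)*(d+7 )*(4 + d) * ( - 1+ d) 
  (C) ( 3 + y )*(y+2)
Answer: C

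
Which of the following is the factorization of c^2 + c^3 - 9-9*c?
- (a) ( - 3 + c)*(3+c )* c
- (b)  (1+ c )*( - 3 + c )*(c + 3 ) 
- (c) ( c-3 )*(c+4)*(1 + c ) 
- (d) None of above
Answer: b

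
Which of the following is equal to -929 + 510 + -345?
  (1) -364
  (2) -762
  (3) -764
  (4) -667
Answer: 3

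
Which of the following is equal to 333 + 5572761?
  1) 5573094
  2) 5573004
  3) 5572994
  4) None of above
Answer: 1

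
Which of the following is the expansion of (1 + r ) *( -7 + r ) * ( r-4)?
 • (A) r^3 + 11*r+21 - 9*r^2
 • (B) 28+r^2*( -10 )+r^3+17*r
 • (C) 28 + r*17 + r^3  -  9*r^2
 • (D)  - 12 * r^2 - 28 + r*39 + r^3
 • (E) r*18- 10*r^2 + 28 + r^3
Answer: B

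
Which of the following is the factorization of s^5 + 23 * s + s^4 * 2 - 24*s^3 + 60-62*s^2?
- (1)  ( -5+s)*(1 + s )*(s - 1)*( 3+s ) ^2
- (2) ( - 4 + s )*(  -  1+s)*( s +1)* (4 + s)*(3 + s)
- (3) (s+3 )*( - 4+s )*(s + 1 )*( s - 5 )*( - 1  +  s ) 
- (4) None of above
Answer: 4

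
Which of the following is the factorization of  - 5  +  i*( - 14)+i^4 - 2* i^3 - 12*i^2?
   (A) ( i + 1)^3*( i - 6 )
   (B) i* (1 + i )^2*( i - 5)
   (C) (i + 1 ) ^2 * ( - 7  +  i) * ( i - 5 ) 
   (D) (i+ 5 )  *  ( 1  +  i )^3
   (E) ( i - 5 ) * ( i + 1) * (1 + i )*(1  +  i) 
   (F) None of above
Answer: E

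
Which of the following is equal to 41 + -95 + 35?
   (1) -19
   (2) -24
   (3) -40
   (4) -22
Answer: 1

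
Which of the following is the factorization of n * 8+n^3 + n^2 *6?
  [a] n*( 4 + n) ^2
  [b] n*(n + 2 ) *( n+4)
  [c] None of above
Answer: b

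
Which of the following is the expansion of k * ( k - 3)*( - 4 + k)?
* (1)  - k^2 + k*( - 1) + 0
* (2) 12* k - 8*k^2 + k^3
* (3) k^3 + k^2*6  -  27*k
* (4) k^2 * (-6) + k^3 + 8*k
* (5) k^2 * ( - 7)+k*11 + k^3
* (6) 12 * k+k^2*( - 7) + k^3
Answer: 6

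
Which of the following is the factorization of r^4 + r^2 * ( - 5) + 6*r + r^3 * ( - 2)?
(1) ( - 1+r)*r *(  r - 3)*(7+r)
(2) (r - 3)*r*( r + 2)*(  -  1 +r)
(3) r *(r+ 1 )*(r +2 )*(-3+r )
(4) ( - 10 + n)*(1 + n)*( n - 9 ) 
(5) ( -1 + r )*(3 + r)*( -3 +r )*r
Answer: 2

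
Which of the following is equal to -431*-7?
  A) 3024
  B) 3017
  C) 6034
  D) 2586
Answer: B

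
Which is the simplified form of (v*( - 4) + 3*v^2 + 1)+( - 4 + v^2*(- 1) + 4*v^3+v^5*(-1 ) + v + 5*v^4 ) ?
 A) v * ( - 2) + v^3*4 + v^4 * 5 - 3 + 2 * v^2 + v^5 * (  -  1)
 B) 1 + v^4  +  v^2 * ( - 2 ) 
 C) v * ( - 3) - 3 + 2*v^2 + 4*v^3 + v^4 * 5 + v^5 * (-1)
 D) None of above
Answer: C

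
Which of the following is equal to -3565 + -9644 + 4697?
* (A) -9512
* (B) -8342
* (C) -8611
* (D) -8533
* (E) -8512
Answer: E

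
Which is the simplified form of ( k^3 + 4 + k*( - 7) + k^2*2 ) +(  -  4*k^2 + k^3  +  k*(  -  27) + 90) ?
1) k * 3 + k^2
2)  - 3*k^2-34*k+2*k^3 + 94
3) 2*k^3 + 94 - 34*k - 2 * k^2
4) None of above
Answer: 3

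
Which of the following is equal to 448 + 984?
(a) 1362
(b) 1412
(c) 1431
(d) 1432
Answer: d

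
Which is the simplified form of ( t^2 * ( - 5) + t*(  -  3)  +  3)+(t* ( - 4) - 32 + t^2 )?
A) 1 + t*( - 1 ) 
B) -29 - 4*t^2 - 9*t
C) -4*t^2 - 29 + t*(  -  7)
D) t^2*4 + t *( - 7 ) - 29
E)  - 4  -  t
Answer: C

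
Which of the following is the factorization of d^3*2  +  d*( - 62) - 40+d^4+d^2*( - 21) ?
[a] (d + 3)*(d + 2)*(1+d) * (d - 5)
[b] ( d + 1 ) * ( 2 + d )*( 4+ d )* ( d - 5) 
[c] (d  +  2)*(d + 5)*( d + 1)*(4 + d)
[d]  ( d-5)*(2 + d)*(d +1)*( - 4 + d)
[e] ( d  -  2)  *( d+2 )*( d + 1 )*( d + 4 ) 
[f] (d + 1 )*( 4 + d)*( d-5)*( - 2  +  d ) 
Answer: b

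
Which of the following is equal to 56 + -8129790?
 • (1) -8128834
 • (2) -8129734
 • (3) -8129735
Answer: 2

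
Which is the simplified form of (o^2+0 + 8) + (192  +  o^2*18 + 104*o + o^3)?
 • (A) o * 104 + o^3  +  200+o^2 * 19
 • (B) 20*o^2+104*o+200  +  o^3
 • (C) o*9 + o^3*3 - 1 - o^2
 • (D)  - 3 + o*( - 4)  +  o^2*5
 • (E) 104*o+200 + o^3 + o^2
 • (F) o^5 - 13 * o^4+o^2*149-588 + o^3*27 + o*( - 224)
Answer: A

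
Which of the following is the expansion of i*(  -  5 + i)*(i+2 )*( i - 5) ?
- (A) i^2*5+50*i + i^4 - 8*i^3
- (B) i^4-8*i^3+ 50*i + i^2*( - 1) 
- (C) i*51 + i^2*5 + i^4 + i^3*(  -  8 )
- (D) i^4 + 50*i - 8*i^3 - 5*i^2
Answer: A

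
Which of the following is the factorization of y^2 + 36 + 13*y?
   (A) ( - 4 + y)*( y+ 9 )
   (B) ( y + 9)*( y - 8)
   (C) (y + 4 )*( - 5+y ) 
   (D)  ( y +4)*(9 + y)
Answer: D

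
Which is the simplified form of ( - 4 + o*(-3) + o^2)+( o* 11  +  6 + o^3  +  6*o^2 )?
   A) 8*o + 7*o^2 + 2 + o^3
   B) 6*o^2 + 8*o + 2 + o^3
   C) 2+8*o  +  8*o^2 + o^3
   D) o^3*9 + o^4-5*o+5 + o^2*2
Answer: A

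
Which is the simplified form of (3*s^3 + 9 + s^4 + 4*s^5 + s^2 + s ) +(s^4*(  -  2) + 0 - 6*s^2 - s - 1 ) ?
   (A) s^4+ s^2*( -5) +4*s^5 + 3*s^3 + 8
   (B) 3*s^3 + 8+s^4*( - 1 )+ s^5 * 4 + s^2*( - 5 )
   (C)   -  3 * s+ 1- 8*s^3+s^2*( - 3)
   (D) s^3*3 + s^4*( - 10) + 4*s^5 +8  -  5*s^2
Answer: B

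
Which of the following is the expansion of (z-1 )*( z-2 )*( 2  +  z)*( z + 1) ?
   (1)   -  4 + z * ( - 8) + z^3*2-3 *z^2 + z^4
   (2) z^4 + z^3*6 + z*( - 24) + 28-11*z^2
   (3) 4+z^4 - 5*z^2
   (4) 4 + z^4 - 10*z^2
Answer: 3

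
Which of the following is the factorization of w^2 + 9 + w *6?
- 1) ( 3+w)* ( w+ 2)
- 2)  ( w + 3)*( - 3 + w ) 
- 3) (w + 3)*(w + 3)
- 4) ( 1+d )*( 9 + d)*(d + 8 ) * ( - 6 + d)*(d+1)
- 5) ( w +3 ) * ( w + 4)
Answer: 3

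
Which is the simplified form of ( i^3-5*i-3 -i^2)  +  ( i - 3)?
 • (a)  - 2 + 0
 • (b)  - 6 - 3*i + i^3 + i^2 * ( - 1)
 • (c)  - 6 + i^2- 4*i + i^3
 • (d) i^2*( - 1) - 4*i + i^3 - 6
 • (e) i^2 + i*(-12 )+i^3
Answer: d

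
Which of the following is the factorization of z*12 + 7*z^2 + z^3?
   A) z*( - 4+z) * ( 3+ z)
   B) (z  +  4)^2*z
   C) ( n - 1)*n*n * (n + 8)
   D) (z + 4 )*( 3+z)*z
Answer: D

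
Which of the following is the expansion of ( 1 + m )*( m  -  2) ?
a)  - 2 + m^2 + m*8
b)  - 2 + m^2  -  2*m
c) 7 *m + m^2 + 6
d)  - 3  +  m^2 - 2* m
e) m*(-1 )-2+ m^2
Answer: e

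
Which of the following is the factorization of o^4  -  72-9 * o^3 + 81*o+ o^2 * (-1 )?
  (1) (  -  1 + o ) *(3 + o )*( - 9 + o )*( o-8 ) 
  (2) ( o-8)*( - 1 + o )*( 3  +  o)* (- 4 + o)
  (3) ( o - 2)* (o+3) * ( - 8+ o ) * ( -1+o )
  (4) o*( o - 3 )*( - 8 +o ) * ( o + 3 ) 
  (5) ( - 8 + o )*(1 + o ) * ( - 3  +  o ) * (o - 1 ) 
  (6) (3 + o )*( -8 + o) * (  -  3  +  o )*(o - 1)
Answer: 6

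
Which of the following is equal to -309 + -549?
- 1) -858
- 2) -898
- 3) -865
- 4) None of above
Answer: 1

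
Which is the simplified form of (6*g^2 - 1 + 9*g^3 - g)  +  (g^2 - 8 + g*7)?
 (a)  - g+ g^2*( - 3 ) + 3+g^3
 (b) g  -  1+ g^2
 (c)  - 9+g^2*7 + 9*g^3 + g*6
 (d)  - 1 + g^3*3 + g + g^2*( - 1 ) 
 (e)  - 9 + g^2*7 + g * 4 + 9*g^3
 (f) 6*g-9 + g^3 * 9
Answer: c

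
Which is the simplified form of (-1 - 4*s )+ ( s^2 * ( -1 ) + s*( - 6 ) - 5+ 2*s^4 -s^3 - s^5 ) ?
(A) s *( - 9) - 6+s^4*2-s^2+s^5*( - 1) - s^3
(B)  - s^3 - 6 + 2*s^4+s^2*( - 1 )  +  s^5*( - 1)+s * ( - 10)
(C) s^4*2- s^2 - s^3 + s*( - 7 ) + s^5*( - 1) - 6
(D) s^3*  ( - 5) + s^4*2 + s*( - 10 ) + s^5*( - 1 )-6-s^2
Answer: B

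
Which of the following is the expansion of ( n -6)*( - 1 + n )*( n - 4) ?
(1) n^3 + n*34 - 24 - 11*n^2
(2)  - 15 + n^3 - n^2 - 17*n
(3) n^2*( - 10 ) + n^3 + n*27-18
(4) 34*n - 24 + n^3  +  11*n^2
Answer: 1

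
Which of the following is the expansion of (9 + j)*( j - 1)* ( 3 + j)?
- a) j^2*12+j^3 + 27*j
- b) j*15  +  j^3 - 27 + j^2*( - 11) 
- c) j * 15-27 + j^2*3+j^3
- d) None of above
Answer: d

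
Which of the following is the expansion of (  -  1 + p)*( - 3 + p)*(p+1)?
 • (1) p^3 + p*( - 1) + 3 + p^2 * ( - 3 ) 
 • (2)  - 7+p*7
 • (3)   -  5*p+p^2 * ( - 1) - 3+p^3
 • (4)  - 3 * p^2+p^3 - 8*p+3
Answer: 1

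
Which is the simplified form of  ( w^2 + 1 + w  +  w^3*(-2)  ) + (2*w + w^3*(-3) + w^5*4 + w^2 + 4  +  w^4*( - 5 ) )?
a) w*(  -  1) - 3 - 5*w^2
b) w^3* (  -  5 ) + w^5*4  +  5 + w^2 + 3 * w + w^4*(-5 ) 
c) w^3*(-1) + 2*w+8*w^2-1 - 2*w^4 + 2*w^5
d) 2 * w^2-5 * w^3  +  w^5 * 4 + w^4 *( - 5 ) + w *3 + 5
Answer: d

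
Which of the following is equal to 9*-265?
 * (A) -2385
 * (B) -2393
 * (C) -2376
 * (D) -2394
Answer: A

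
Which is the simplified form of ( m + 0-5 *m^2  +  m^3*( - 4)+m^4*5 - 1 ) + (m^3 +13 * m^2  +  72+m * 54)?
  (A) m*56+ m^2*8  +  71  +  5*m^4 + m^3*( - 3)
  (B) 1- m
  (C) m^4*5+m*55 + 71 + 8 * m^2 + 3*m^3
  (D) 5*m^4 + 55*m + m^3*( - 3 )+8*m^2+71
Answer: D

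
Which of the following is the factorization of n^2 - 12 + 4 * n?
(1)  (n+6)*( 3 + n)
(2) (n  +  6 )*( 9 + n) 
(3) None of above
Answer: 3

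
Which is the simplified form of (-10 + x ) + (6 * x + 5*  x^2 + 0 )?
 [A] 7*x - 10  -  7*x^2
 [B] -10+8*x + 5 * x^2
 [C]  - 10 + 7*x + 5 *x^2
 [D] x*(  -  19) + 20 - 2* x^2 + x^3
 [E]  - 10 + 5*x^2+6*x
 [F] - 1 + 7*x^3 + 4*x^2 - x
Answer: C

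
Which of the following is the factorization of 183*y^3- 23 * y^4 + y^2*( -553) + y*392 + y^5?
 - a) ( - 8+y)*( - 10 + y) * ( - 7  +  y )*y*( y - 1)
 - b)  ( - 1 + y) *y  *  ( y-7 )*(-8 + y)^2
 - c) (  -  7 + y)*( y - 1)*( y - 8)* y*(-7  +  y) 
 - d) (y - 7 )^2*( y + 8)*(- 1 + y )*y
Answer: c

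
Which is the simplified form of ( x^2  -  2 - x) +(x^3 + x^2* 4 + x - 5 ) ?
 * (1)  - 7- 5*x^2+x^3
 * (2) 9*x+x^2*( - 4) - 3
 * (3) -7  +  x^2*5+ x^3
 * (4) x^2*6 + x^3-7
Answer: 3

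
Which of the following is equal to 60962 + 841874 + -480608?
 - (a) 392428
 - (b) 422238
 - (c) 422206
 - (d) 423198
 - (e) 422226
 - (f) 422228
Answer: f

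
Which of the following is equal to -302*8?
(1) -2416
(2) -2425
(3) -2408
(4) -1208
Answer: 1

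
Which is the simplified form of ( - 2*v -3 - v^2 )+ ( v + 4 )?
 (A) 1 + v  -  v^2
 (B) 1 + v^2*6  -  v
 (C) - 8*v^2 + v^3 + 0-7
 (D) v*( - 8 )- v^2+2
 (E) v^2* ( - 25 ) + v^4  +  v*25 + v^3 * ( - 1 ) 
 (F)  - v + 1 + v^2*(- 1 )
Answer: F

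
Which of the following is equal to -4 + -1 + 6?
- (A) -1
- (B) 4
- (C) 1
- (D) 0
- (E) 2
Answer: C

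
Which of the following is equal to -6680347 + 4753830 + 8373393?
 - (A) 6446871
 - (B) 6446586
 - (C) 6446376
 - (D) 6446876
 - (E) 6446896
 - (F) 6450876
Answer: D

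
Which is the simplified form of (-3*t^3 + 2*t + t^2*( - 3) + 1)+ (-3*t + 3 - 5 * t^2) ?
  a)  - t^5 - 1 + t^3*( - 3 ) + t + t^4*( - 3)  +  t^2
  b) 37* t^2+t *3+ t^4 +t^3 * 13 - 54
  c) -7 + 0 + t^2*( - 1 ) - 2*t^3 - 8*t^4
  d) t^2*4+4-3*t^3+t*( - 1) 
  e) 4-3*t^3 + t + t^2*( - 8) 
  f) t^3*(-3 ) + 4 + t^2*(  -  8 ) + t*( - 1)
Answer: f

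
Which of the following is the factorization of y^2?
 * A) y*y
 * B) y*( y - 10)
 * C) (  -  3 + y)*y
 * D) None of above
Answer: A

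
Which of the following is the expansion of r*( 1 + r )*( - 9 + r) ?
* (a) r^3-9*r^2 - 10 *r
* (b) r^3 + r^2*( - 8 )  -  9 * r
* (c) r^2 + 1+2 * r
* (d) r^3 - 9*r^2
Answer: b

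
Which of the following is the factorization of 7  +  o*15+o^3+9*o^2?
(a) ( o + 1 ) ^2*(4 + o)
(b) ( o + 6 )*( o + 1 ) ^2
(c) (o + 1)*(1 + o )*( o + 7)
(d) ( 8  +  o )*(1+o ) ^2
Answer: c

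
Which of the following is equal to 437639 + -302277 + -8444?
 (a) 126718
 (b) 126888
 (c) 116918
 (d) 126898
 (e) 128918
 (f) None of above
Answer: f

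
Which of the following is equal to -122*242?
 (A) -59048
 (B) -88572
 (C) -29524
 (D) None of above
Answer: C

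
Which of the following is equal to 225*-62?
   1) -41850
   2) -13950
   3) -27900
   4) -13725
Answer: 2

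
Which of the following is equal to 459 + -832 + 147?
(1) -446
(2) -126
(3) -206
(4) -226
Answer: 4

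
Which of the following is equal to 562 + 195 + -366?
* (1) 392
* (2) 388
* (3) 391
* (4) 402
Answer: 3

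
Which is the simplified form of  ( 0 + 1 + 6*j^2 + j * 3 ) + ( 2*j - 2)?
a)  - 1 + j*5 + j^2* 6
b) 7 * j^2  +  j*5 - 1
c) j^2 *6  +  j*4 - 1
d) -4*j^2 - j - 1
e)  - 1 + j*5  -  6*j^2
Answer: a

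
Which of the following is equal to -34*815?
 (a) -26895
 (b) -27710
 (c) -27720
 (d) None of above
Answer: b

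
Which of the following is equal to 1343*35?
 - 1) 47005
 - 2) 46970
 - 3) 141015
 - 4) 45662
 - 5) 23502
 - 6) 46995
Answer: 1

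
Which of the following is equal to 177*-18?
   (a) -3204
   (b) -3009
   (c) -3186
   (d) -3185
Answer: c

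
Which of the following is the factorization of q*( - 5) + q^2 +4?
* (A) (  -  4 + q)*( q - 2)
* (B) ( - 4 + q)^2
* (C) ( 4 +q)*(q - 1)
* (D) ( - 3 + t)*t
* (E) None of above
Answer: E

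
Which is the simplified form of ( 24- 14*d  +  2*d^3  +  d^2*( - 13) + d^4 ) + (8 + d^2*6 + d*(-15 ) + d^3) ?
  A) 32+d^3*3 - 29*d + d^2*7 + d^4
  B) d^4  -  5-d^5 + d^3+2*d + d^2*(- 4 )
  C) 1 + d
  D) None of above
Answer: D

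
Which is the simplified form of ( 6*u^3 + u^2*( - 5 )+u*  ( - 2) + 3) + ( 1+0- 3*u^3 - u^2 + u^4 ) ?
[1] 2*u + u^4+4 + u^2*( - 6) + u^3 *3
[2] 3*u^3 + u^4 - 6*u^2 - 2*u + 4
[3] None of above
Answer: 2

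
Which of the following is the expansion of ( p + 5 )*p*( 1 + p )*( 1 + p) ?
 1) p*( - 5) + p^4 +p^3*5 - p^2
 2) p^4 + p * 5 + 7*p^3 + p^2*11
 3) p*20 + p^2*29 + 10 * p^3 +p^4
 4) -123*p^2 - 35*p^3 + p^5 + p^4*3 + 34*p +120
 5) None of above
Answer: 2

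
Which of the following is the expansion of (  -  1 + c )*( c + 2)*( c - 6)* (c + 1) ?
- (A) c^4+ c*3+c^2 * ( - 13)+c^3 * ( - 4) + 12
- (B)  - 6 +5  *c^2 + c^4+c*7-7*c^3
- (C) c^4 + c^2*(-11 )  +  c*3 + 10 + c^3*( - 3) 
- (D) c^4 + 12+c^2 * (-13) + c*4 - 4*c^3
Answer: D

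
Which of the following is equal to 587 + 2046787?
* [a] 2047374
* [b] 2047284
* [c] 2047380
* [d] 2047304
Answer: a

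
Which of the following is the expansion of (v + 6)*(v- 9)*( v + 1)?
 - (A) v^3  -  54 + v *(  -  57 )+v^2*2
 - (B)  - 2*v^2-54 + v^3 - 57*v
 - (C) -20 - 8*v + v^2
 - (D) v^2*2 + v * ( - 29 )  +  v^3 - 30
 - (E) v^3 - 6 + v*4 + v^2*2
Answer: B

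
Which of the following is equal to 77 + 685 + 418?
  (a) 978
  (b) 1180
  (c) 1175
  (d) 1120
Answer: b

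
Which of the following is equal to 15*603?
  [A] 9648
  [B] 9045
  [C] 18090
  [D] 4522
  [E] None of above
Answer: B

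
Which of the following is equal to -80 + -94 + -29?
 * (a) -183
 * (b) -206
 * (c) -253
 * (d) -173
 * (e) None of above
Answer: e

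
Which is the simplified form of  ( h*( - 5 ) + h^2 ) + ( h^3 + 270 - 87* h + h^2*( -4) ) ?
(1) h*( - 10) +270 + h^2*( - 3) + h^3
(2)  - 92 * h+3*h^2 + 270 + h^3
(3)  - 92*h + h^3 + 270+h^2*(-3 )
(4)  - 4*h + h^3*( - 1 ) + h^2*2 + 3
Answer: 3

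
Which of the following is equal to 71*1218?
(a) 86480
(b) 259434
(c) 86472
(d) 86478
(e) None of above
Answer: d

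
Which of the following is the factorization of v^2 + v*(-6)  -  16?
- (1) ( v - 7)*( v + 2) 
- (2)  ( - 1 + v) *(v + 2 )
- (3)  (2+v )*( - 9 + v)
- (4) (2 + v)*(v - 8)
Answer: 4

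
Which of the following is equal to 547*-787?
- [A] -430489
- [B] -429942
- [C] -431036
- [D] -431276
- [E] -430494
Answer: A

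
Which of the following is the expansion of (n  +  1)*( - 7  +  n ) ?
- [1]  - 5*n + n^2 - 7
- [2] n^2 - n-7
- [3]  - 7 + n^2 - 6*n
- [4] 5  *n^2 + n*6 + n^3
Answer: 3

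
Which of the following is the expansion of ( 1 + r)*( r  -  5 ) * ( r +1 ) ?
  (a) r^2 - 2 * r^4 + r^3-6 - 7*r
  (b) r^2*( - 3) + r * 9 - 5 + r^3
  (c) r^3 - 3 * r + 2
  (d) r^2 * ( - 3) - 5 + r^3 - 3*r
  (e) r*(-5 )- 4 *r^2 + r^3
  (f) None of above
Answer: f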